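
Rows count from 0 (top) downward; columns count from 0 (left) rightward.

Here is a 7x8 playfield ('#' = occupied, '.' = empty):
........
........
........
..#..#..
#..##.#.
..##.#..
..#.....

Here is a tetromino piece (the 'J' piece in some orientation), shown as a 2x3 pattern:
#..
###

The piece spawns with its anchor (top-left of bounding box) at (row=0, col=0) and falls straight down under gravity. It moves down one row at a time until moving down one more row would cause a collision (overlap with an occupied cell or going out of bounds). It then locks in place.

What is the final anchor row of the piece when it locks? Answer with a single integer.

Spawn at (row=0, col=0). Try each row:
  row 0: fits
  row 1: fits
  row 2: blocked -> lock at row 1

Answer: 1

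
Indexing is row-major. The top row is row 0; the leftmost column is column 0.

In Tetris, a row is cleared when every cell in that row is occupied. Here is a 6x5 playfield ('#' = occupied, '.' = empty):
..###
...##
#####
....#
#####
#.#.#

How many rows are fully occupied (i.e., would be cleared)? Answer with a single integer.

Answer: 2

Derivation:
Check each row:
  row 0: 2 empty cells -> not full
  row 1: 3 empty cells -> not full
  row 2: 0 empty cells -> FULL (clear)
  row 3: 4 empty cells -> not full
  row 4: 0 empty cells -> FULL (clear)
  row 5: 2 empty cells -> not full
Total rows cleared: 2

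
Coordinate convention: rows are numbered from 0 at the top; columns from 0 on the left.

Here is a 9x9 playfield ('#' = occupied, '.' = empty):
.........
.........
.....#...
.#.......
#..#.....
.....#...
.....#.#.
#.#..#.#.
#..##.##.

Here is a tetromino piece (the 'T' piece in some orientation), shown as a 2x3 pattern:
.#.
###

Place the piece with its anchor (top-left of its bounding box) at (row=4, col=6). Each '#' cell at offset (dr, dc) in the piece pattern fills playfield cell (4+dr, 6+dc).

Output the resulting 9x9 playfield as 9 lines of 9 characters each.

Fill (4+0,6+1) = (4,7)
Fill (4+1,6+0) = (5,6)
Fill (4+1,6+1) = (5,7)
Fill (4+1,6+2) = (5,8)

Answer: .........
.........
.....#...
.#.......
#..#...#.
.....####
.....#.#.
#.#..#.#.
#..##.##.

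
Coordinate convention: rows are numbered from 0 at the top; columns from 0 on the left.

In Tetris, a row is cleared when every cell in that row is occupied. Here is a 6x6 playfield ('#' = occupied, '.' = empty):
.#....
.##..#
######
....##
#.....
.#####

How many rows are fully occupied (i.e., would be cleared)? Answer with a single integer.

Answer: 1

Derivation:
Check each row:
  row 0: 5 empty cells -> not full
  row 1: 3 empty cells -> not full
  row 2: 0 empty cells -> FULL (clear)
  row 3: 4 empty cells -> not full
  row 4: 5 empty cells -> not full
  row 5: 1 empty cell -> not full
Total rows cleared: 1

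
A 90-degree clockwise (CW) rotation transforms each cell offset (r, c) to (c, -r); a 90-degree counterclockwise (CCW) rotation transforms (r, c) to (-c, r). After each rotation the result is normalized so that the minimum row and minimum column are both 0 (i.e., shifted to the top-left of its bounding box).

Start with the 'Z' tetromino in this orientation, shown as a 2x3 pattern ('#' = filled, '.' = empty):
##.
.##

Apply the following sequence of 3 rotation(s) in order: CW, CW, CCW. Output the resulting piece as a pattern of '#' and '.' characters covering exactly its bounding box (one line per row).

Answer: .#
##
#.

Derivation:
Start:
##.
.##
After rotation 1 (CW):
.#
##
#.
After rotation 2 (CW):
##.
.##
After rotation 3 (CCW):
.#
##
#.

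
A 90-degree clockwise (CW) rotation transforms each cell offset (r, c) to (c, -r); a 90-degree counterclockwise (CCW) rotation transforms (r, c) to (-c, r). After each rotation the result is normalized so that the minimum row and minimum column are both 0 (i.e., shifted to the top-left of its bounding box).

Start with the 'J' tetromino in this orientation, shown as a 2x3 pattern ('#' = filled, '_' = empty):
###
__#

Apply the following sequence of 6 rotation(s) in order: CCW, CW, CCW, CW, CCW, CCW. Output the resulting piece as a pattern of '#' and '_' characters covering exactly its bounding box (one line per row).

Start:
###
__#
After rotation 1 (CCW):
##
#_
#_
After rotation 2 (CW):
###
__#
After rotation 3 (CCW):
##
#_
#_
After rotation 4 (CW):
###
__#
After rotation 5 (CCW):
##
#_
#_
After rotation 6 (CCW):
#__
###

Answer: #__
###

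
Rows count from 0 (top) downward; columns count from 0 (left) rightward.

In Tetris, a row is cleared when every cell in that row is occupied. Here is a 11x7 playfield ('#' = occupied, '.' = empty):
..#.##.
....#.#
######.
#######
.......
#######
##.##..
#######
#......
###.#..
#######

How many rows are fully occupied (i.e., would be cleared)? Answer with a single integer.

Check each row:
  row 0: 4 empty cells -> not full
  row 1: 5 empty cells -> not full
  row 2: 1 empty cell -> not full
  row 3: 0 empty cells -> FULL (clear)
  row 4: 7 empty cells -> not full
  row 5: 0 empty cells -> FULL (clear)
  row 6: 3 empty cells -> not full
  row 7: 0 empty cells -> FULL (clear)
  row 8: 6 empty cells -> not full
  row 9: 3 empty cells -> not full
  row 10: 0 empty cells -> FULL (clear)
Total rows cleared: 4

Answer: 4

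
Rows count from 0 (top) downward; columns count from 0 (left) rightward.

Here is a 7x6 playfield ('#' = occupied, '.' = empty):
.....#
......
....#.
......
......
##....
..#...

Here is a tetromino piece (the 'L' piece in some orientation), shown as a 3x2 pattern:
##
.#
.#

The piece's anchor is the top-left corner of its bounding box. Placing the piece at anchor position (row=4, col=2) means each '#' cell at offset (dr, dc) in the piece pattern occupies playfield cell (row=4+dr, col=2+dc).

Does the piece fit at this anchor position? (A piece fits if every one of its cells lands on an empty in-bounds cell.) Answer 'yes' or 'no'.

Check each piece cell at anchor (4, 2):
  offset (0,0) -> (4,2): empty -> OK
  offset (0,1) -> (4,3): empty -> OK
  offset (1,1) -> (5,3): empty -> OK
  offset (2,1) -> (6,3): empty -> OK
All cells valid: yes

Answer: yes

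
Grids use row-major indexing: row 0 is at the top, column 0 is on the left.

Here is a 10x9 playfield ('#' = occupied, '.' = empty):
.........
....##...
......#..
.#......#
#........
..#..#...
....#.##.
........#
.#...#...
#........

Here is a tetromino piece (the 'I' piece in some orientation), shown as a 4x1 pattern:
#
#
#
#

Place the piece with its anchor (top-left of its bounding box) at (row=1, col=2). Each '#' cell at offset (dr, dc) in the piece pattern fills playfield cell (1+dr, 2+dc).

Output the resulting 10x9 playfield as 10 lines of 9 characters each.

Fill (1+0,2+0) = (1,2)
Fill (1+1,2+0) = (2,2)
Fill (1+2,2+0) = (3,2)
Fill (1+3,2+0) = (4,2)

Answer: .........
..#.##...
..#...#..
.##.....#
#.#......
..#..#...
....#.##.
........#
.#...#...
#........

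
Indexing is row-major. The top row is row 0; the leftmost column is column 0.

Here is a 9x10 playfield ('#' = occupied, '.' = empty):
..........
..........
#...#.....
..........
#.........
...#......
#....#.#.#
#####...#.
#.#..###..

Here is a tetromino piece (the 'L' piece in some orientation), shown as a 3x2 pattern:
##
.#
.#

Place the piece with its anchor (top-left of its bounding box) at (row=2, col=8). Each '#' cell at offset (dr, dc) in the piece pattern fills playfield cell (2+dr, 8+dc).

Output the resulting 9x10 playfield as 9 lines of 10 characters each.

Answer: ..........
..........
#...#...##
.........#
#........#
...#......
#....#.#.#
#####...#.
#.#..###..

Derivation:
Fill (2+0,8+0) = (2,8)
Fill (2+0,8+1) = (2,9)
Fill (2+1,8+1) = (3,9)
Fill (2+2,8+1) = (4,9)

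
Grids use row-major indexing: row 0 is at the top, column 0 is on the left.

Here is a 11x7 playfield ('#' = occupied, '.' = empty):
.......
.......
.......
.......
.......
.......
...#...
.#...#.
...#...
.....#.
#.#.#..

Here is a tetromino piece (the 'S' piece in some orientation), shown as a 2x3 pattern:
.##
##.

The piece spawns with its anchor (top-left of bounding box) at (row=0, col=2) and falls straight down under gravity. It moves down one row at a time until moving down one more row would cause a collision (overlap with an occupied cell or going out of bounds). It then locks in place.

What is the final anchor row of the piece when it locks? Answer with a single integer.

Answer: 4

Derivation:
Spawn at (row=0, col=2). Try each row:
  row 0: fits
  row 1: fits
  row 2: fits
  row 3: fits
  row 4: fits
  row 5: blocked -> lock at row 4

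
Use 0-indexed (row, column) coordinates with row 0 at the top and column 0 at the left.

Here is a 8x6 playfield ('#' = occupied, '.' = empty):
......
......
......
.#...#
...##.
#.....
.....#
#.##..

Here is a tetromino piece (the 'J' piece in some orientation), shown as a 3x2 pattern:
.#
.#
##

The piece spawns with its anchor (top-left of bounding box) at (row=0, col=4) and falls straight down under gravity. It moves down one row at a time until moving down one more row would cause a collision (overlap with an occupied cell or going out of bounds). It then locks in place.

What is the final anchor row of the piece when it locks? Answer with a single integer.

Answer: 0

Derivation:
Spawn at (row=0, col=4). Try each row:
  row 0: fits
  row 1: blocked -> lock at row 0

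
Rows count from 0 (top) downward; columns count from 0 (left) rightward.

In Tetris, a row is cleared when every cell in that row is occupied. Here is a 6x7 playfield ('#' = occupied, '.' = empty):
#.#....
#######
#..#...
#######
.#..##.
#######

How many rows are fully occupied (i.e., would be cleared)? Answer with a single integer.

Check each row:
  row 0: 5 empty cells -> not full
  row 1: 0 empty cells -> FULL (clear)
  row 2: 5 empty cells -> not full
  row 3: 0 empty cells -> FULL (clear)
  row 4: 4 empty cells -> not full
  row 5: 0 empty cells -> FULL (clear)
Total rows cleared: 3

Answer: 3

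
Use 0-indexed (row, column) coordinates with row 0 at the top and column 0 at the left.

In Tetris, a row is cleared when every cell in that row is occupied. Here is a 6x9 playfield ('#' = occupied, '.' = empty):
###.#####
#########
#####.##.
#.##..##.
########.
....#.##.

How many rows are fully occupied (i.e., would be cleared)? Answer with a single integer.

Answer: 1

Derivation:
Check each row:
  row 0: 1 empty cell -> not full
  row 1: 0 empty cells -> FULL (clear)
  row 2: 2 empty cells -> not full
  row 3: 4 empty cells -> not full
  row 4: 1 empty cell -> not full
  row 5: 6 empty cells -> not full
Total rows cleared: 1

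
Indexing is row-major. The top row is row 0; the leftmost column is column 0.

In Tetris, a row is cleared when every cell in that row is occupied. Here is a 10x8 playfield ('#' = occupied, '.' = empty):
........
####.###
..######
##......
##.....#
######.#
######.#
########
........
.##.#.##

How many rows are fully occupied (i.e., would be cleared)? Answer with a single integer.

Check each row:
  row 0: 8 empty cells -> not full
  row 1: 1 empty cell -> not full
  row 2: 2 empty cells -> not full
  row 3: 6 empty cells -> not full
  row 4: 5 empty cells -> not full
  row 5: 1 empty cell -> not full
  row 6: 1 empty cell -> not full
  row 7: 0 empty cells -> FULL (clear)
  row 8: 8 empty cells -> not full
  row 9: 3 empty cells -> not full
Total rows cleared: 1

Answer: 1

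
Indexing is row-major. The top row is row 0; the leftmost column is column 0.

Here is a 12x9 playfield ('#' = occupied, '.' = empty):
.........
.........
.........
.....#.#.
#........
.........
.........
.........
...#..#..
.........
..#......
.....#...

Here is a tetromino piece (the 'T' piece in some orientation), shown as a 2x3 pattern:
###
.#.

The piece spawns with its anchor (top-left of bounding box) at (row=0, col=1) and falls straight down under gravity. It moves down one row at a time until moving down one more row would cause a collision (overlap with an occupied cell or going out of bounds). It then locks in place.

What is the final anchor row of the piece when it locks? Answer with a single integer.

Spawn at (row=0, col=1). Try each row:
  row 0: fits
  row 1: fits
  row 2: fits
  row 3: fits
  row 4: fits
  row 5: fits
  row 6: fits
  row 7: fits
  row 8: blocked -> lock at row 7

Answer: 7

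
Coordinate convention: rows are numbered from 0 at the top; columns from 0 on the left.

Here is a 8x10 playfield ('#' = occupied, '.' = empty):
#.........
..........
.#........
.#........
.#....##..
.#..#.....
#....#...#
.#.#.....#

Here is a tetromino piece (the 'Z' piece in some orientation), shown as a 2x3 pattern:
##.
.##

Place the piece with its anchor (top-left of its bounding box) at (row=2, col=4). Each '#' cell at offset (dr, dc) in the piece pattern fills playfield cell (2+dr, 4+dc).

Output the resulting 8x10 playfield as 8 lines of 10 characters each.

Fill (2+0,4+0) = (2,4)
Fill (2+0,4+1) = (2,5)
Fill (2+1,4+1) = (3,5)
Fill (2+1,4+2) = (3,6)

Answer: #.........
..........
.#..##....
.#...##...
.#....##..
.#..#.....
#....#...#
.#.#.....#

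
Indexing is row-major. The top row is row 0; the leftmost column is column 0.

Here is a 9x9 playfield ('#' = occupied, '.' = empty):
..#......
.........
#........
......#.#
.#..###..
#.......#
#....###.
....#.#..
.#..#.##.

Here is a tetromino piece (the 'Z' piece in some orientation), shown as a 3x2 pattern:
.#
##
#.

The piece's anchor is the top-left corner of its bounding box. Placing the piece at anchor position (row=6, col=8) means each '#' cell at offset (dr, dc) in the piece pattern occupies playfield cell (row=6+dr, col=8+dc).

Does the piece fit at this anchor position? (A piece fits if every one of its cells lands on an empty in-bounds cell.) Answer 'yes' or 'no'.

Check each piece cell at anchor (6, 8):
  offset (0,1) -> (6,9): out of bounds -> FAIL
  offset (1,0) -> (7,8): empty -> OK
  offset (1,1) -> (7,9): out of bounds -> FAIL
  offset (2,0) -> (8,8): empty -> OK
All cells valid: no

Answer: no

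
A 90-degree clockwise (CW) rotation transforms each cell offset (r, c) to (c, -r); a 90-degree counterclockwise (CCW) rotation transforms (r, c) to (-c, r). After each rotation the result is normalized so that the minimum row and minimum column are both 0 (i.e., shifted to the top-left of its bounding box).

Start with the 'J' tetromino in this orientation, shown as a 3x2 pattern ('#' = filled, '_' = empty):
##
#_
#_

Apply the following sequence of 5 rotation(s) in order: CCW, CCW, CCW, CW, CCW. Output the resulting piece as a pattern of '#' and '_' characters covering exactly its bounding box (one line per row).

Start:
##
#_
#_
After rotation 1 (CCW):
#__
###
After rotation 2 (CCW):
_#
_#
##
After rotation 3 (CCW):
###
__#
After rotation 4 (CW):
_#
_#
##
After rotation 5 (CCW):
###
__#

Answer: ###
__#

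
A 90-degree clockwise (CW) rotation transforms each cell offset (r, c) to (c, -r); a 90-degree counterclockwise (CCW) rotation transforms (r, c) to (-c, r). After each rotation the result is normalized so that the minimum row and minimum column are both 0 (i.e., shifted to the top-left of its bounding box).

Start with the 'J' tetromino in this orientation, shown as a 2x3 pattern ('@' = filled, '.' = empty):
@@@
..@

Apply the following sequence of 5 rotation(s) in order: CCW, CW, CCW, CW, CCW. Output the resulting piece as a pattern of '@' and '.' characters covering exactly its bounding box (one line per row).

Answer: @@
@.
@.

Derivation:
Start:
@@@
..@
After rotation 1 (CCW):
@@
@.
@.
After rotation 2 (CW):
@@@
..@
After rotation 3 (CCW):
@@
@.
@.
After rotation 4 (CW):
@@@
..@
After rotation 5 (CCW):
@@
@.
@.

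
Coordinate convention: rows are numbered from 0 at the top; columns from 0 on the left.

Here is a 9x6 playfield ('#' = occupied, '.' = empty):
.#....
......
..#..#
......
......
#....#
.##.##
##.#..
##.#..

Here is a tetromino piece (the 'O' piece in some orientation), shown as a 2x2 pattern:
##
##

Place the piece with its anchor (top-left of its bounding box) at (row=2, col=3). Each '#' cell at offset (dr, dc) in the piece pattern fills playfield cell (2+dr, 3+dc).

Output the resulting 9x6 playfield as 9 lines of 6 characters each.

Fill (2+0,3+0) = (2,3)
Fill (2+0,3+1) = (2,4)
Fill (2+1,3+0) = (3,3)
Fill (2+1,3+1) = (3,4)

Answer: .#....
......
..####
...##.
......
#....#
.##.##
##.#..
##.#..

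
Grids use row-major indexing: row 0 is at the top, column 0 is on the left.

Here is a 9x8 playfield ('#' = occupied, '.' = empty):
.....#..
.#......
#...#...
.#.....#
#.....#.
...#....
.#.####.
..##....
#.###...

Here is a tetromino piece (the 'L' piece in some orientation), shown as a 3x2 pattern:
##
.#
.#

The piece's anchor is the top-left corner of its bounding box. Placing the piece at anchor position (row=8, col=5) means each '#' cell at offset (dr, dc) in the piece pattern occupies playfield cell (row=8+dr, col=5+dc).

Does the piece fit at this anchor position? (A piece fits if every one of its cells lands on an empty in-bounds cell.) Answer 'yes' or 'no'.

Answer: no

Derivation:
Check each piece cell at anchor (8, 5):
  offset (0,0) -> (8,5): empty -> OK
  offset (0,1) -> (8,6): empty -> OK
  offset (1,1) -> (9,6): out of bounds -> FAIL
  offset (2,1) -> (10,6): out of bounds -> FAIL
All cells valid: no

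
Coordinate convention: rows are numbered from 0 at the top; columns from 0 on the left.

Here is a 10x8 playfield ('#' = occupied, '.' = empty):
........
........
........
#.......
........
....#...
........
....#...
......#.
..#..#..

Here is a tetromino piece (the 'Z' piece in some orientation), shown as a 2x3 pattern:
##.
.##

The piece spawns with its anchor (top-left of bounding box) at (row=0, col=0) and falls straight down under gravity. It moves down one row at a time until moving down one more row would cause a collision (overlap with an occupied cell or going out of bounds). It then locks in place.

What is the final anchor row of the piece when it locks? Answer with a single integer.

Spawn at (row=0, col=0). Try each row:
  row 0: fits
  row 1: fits
  row 2: fits
  row 3: blocked -> lock at row 2

Answer: 2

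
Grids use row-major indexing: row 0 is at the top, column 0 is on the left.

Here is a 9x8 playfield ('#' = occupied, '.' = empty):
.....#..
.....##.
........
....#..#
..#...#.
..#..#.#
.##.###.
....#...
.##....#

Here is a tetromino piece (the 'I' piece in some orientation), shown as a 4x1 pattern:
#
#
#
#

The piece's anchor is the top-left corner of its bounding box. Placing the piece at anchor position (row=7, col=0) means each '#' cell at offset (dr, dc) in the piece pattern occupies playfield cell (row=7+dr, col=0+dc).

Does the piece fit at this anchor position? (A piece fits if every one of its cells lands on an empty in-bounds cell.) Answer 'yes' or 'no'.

Answer: no

Derivation:
Check each piece cell at anchor (7, 0):
  offset (0,0) -> (7,0): empty -> OK
  offset (1,0) -> (8,0): empty -> OK
  offset (2,0) -> (9,0): out of bounds -> FAIL
  offset (3,0) -> (10,0): out of bounds -> FAIL
All cells valid: no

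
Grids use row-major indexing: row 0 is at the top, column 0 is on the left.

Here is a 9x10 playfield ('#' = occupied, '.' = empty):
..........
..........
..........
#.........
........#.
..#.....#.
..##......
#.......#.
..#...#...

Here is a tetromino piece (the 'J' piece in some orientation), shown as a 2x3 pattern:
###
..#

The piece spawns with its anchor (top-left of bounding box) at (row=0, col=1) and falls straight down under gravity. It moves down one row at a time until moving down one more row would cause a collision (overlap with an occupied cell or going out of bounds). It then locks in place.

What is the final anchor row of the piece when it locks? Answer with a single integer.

Spawn at (row=0, col=1). Try each row:
  row 0: fits
  row 1: fits
  row 2: fits
  row 3: fits
  row 4: fits
  row 5: blocked -> lock at row 4

Answer: 4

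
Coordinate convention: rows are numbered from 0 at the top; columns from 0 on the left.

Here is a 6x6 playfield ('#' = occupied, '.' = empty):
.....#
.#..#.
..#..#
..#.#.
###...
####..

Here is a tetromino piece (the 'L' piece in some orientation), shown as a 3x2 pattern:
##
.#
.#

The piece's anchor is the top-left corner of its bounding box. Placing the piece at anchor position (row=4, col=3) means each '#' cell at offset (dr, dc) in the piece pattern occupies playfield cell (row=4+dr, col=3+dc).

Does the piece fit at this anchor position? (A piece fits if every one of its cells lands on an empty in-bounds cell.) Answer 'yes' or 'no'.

Check each piece cell at anchor (4, 3):
  offset (0,0) -> (4,3): empty -> OK
  offset (0,1) -> (4,4): empty -> OK
  offset (1,1) -> (5,4): empty -> OK
  offset (2,1) -> (6,4): out of bounds -> FAIL
All cells valid: no

Answer: no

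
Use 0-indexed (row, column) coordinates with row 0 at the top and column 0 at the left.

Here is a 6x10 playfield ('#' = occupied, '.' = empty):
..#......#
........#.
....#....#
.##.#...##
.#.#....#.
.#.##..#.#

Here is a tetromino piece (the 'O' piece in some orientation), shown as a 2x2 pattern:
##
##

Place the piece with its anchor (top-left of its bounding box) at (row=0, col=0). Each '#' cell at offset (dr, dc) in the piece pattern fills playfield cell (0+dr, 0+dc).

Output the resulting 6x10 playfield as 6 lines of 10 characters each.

Answer: ###......#
##......#.
....#....#
.##.#...##
.#.#....#.
.#.##..#.#

Derivation:
Fill (0+0,0+0) = (0,0)
Fill (0+0,0+1) = (0,1)
Fill (0+1,0+0) = (1,0)
Fill (0+1,0+1) = (1,1)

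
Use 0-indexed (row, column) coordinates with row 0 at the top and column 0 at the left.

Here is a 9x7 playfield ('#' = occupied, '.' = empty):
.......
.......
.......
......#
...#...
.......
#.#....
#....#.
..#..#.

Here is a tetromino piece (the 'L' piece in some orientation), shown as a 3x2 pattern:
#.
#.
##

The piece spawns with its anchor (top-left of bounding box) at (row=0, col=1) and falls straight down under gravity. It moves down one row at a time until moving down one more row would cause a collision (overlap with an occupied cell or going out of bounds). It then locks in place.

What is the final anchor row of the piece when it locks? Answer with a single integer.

Spawn at (row=0, col=1). Try each row:
  row 0: fits
  row 1: fits
  row 2: fits
  row 3: fits
  row 4: blocked -> lock at row 3

Answer: 3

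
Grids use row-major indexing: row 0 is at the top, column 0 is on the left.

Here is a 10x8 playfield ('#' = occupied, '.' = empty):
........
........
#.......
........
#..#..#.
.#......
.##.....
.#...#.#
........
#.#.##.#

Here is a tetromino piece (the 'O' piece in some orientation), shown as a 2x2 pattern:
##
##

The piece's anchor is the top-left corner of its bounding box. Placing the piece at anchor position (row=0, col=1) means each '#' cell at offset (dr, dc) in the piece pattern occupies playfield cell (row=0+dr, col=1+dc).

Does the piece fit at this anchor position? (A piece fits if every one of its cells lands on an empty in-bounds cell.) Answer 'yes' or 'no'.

Check each piece cell at anchor (0, 1):
  offset (0,0) -> (0,1): empty -> OK
  offset (0,1) -> (0,2): empty -> OK
  offset (1,0) -> (1,1): empty -> OK
  offset (1,1) -> (1,2): empty -> OK
All cells valid: yes

Answer: yes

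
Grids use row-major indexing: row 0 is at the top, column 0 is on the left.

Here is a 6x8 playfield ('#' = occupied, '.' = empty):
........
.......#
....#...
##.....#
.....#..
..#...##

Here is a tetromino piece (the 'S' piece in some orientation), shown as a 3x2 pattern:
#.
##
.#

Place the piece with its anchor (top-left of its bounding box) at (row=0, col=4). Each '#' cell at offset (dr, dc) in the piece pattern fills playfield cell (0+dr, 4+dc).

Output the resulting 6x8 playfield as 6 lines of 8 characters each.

Answer: ....#...
....##.#
....##..
##.....#
.....#..
..#...##

Derivation:
Fill (0+0,4+0) = (0,4)
Fill (0+1,4+0) = (1,4)
Fill (0+1,4+1) = (1,5)
Fill (0+2,4+1) = (2,5)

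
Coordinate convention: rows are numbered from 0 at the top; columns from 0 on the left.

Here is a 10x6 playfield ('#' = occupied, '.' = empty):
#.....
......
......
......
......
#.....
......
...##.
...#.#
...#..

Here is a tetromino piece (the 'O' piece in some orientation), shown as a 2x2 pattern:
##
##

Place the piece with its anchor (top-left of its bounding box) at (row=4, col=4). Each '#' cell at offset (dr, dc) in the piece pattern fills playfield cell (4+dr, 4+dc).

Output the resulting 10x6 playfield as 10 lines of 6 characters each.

Fill (4+0,4+0) = (4,4)
Fill (4+0,4+1) = (4,5)
Fill (4+1,4+0) = (5,4)
Fill (4+1,4+1) = (5,5)

Answer: #.....
......
......
......
....##
#...##
......
...##.
...#.#
...#..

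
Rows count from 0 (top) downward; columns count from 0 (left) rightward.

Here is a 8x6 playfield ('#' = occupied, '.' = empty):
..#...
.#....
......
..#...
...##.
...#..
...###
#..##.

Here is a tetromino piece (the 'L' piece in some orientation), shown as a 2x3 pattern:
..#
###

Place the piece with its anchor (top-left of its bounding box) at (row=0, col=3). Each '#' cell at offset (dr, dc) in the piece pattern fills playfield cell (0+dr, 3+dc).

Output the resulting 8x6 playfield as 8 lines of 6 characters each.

Answer: ..#..#
.#.###
......
..#...
...##.
...#..
...###
#..##.

Derivation:
Fill (0+0,3+2) = (0,5)
Fill (0+1,3+0) = (1,3)
Fill (0+1,3+1) = (1,4)
Fill (0+1,3+2) = (1,5)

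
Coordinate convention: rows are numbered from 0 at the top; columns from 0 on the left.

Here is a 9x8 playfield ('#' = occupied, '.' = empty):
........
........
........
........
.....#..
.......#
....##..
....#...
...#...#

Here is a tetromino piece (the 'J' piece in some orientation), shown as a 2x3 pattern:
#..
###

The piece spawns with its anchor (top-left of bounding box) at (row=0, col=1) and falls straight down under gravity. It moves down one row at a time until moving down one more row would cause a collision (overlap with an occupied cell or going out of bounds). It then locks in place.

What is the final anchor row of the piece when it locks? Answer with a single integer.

Spawn at (row=0, col=1). Try each row:
  row 0: fits
  row 1: fits
  row 2: fits
  row 3: fits
  row 4: fits
  row 5: fits
  row 6: fits
  row 7: blocked -> lock at row 6

Answer: 6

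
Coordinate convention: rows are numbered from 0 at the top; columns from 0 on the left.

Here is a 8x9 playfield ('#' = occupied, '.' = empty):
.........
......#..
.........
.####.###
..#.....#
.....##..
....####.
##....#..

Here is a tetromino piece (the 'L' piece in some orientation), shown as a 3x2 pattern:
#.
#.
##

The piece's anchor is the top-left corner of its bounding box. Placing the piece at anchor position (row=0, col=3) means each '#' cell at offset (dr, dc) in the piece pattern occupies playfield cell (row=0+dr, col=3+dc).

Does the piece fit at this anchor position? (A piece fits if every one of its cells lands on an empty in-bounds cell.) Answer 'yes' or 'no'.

Check each piece cell at anchor (0, 3):
  offset (0,0) -> (0,3): empty -> OK
  offset (1,0) -> (1,3): empty -> OK
  offset (2,0) -> (2,3): empty -> OK
  offset (2,1) -> (2,4): empty -> OK
All cells valid: yes

Answer: yes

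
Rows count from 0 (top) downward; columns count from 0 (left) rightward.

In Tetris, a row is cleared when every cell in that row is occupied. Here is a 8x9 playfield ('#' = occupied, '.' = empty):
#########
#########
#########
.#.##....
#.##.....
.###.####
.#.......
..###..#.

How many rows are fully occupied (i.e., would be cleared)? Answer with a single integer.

Check each row:
  row 0: 0 empty cells -> FULL (clear)
  row 1: 0 empty cells -> FULL (clear)
  row 2: 0 empty cells -> FULL (clear)
  row 3: 6 empty cells -> not full
  row 4: 6 empty cells -> not full
  row 5: 2 empty cells -> not full
  row 6: 8 empty cells -> not full
  row 7: 5 empty cells -> not full
Total rows cleared: 3

Answer: 3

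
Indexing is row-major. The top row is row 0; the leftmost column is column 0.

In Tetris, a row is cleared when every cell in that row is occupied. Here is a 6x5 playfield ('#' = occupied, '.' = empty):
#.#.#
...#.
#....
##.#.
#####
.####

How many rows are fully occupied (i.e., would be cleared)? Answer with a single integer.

Answer: 1

Derivation:
Check each row:
  row 0: 2 empty cells -> not full
  row 1: 4 empty cells -> not full
  row 2: 4 empty cells -> not full
  row 3: 2 empty cells -> not full
  row 4: 0 empty cells -> FULL (clear)
  row 5: 1 empty cell -> not full
Total rows cleared: 1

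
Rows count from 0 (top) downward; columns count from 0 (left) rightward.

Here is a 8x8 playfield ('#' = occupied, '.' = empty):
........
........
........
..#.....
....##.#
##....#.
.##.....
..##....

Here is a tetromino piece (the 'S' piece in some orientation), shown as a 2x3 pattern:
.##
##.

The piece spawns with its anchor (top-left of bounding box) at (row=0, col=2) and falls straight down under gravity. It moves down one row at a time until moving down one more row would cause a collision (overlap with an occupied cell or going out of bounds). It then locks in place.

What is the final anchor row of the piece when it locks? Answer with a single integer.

Spawn at (row=0, col=2). Try each row:
  row 0: fits
  row 1: fits
  row 2: blocked -> lock at row 1

Answer: 1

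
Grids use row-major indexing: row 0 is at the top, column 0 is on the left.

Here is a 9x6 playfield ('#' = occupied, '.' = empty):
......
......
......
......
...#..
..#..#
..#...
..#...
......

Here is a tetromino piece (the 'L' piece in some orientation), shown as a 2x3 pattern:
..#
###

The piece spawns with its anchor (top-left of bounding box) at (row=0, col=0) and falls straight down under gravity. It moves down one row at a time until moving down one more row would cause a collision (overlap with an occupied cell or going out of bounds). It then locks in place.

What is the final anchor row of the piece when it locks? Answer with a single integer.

Answer: 3

Derivation:
Spawn at (row=0, col=0). Try each row:
  row 0: fits
  row 1: fits
  row 2: fits
  row 3: fits
  row 4: blocked -> lock at row 3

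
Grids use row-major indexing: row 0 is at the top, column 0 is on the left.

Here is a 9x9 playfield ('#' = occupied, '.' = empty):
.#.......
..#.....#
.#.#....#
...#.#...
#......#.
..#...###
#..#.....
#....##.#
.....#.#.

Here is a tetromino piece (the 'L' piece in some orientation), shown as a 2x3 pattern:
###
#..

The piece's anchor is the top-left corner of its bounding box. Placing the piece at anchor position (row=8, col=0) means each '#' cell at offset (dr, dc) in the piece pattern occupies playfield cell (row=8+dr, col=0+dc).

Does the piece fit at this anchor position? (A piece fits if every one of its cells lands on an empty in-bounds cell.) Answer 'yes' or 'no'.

Check each piece cell at anchor (8, 0):
  offset (0,0) -> (8,0): empty -> OK
  offset (0,1) -> (8,1): empty -> OK
  offset (0,2) -> (8,2): empty -> OK
  offset (1,0) -> (9,0): out of bounds -> FAIL
All cells valid: no

Answer: no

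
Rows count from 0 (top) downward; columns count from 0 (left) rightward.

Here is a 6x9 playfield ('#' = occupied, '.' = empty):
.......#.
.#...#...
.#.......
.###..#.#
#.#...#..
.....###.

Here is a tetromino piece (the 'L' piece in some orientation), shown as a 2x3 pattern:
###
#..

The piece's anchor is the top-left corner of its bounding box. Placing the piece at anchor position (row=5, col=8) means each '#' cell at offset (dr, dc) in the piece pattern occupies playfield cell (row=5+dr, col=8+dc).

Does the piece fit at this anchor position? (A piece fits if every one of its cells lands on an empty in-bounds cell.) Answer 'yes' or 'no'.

Check each piece cell at anchor (5, 8):
  offset (0,0) -> (5,8): empty -> OK
  offset (0,1) -> (5,9): out of bounds -> FAIL
  offset (0,2) -> (5,10): out of bounds -> FAIL
  offset (1,0) -> (6,8): out of bounds -> FAIL
All cells valid: no

Answer: no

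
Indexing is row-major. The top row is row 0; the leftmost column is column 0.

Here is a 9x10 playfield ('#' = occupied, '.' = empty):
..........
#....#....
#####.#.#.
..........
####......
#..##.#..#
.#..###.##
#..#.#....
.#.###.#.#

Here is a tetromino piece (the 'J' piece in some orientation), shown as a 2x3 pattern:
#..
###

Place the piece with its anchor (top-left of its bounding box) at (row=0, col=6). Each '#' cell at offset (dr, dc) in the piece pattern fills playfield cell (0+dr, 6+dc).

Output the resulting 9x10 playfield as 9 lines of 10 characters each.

Fill (0+0,6+0) = (0,6)
Fill (0+1,6+0) = (1,6)
Fill (0+1,6+1) = (1,7)
Fill (0+1,6+2) = (1,8)

Answer: ......#...
#....####.
#####.#.#.
..........
####......
#..##.#..#
.#..###.##
#..#.#....
.#.###.#.#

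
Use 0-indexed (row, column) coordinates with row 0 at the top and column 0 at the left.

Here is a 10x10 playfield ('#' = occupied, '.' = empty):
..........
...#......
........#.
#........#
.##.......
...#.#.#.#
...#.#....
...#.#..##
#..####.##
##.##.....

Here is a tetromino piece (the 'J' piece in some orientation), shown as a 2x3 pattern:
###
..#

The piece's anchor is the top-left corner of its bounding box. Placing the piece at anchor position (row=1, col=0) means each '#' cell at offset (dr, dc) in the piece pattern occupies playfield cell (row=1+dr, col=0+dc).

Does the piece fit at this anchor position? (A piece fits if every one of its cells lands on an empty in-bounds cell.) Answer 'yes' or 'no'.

Check each piece cell at anchor (1, 0):
  offset (0,0) -> (1,0): empty -> OK
  offset (0,1) -> (1,1): empty -> OK
  offset (0,2) -> (1,2): empty -> OK
  offset (1,2) -> (2,2): empty -> OK
All cells valid: yes

Answer: yes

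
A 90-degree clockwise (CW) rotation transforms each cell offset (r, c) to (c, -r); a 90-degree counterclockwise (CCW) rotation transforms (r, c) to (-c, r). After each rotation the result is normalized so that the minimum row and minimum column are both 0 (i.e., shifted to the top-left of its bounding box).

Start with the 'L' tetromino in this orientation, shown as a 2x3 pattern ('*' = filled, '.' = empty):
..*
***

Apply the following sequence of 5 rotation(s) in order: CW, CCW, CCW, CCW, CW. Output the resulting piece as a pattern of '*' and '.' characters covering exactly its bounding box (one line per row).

Answer: **
.*
.*

Derivation:
Start:
..*
***
After rotation 1 (CW):
*.
*.
**
After rotation 2 (CCW):
..*
***
After rotation 3 (CCW):
**
.*
.*
After rotation 4 (CCW):
***
*..
After rotation 5 (CW):
**
.*
.*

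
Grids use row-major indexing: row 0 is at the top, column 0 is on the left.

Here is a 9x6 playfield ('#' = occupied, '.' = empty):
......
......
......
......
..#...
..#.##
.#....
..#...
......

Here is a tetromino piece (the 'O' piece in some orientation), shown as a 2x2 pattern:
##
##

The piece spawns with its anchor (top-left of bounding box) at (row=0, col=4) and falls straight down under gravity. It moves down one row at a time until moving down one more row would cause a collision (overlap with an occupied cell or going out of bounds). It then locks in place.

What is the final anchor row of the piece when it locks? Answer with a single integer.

Answer: 3

Derivation:
Spawn at (row=0, col=4). Try each row:
  row 0: fits
  row 1: fits
  row 2: fits
  row 3: fits
  row 4: blocked -> lock at row 3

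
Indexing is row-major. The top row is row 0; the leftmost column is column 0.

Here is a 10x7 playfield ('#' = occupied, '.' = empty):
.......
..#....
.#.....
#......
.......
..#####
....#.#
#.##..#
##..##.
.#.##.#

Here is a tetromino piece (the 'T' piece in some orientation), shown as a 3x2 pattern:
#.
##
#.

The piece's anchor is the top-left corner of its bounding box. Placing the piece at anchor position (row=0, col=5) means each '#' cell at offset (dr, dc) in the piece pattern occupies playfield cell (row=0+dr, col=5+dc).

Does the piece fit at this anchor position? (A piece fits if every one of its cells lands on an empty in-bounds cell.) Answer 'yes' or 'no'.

Answer: yes

Derivation:
Check each piece cell at anchor (0, 5):
  offset (0,0) -> (0,5): empty -> OK
  offset (1,0) -> (1,5): empty -> OK
  offset (1,1) -> (1,6): empty -> OK
  offset (2,0) -> (2,5): empty -> OK
All cells valid: yes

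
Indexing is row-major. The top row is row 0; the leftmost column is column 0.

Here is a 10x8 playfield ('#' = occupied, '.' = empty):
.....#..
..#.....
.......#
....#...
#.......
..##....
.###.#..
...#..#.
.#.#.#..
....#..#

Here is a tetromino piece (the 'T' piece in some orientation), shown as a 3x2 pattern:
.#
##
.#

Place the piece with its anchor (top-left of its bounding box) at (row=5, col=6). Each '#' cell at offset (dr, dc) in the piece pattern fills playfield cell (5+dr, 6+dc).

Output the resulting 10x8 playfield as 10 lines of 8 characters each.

Answer: .....#..
..#.....
.......#
....#...
#.......
..##...#
.###.###
...#..##
.#.#.#..
....#..#

Derivation:
Fill (5+0,6+1) = (5,7)
Fill (5+1,6+0) = (6,6)
Fill (5+1,6+1) = (6,7)
Fill (5+2,6+1) = (7,7)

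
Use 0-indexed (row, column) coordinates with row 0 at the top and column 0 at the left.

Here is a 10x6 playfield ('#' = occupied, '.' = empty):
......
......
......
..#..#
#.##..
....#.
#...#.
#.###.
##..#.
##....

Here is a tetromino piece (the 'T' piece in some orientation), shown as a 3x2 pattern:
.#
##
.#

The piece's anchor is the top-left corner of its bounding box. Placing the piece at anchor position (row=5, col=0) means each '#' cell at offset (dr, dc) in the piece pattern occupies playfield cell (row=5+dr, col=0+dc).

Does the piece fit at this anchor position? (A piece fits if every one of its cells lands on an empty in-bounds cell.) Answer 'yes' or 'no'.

Answer: no

Derivation:
Check each piece cell at anchor (5, 0):
  offset (0,1) -> (5,1): empty -> OK
  offset (1,0) -> (6,0): occupied ('#') -> FAIL
  offset (1,1) -> (6,1): empty -> OK
  offset (2,1) -> (7,1): empty -> OK
All cells valid: no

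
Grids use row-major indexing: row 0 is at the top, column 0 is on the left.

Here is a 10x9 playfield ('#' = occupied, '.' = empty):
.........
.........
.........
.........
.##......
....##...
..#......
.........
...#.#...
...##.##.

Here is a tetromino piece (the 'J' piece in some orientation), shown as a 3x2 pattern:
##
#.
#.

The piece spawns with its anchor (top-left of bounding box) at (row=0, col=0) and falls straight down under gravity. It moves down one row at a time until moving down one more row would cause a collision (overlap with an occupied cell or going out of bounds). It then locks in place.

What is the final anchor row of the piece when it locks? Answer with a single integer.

Answer: 3

Derivation:
Spawn at (row=0, col=0). Try each row:
  row 0: fits
  row 1: fits
  row 2: fits
  row 3: fits
  row 4: blocked -> lock at row 3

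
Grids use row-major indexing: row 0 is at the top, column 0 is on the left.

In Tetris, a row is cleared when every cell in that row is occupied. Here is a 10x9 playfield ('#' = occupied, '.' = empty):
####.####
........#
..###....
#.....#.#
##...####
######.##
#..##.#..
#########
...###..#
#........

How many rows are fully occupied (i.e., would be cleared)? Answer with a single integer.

Check each row:
  row 0: 1 empty cell -> not full
  row 1: 8 empty cells -> not full
  row 2: 6 empty cells -> not full
  row 3: 6 empty cells -> not full
  row 4: 3 empty cells -> not full
  row 5: 1 empty cell -> not full
  row 6: 5 empty cells -> not full
  row 7: 0 empty cells -> FULL (clear)
  row 8: 5 empty cells -> not full
  row 9: 8 empty cells -> not full
Total rows cleared: 1

Answer: 1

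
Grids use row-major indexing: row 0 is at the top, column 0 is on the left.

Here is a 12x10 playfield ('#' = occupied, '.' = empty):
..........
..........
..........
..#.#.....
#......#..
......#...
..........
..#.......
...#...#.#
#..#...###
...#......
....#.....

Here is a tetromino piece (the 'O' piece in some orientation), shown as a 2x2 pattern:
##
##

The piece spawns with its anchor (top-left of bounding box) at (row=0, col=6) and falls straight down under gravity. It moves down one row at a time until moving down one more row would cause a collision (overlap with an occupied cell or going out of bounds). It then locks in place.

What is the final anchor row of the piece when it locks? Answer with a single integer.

Answer: 2

Derivation:
Spawn at (row=0, col=6). Try each row:
  row 0: fits
  row 1: fits
  row 2: fits
  row 3: blocked -> lock at row 2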